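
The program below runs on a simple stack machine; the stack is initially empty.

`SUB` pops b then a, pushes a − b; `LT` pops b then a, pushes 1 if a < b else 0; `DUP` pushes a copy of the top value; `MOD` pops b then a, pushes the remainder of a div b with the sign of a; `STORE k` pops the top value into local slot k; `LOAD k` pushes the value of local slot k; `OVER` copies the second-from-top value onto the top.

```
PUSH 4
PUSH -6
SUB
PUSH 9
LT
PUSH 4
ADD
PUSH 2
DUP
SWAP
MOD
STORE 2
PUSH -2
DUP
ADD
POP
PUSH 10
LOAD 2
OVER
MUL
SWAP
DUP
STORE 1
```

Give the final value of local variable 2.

PUSH 4   [4]
PUSH -6  [4, -6]
SUB      [10]
PUSH 9   [10, 9]
LT       [0]
PUSH 4   [0, 4]
ADD      [4]
PUSH 2   [4, 2]
DUP      [4, 2, 2]
SWAP     [4, 2, 2]
MOD      [4, 0]
STORE 2  [4]
PUSH -2  [4, -2]
DUP      [4, -2, -2]
ADD      [4, -4]
POP      [4]
PUSH 10  [4, 10]
LOAD 2   [4, 10, 0]
OVER     [4, 10, 0, 10]
MUL      [4, 10, 0]
SWAP     [4, 0, 10]
DUP      [4, 0, 10, 10]
STORE 1  [4, 0, 10]

0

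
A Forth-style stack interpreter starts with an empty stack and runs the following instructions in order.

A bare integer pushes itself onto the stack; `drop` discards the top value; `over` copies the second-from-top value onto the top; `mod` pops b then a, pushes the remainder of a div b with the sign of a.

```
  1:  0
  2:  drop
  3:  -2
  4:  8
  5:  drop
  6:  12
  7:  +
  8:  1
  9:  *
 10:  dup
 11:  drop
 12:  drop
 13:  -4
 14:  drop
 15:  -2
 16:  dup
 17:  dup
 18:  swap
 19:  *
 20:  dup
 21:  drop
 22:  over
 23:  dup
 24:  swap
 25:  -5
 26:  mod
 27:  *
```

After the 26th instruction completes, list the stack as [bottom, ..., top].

[-2, 4, -2, -2]

0    → 0
drop → (empty)
-2   → -2
8    → -2 8
drop → -2
12   → -2 12
+    → 10
1    → 10 1
*    → 10
dup  → 10 10
drop → 10
drop → (empty)
-4   → -4
drop → (empty)
-2   → -2
dup  → -2 -2
dup  → -2 -2 -2
swap → -2 -2 -2
*    → -2 4
dup  → -2 4 4
drop → -2 4
over → -2 4 -2
dup  → -2 4 -2 -2
swap → -2 4 -2 -2
-5   → -2 4 -2 -2 -5
mod  → -2 4 -2 -2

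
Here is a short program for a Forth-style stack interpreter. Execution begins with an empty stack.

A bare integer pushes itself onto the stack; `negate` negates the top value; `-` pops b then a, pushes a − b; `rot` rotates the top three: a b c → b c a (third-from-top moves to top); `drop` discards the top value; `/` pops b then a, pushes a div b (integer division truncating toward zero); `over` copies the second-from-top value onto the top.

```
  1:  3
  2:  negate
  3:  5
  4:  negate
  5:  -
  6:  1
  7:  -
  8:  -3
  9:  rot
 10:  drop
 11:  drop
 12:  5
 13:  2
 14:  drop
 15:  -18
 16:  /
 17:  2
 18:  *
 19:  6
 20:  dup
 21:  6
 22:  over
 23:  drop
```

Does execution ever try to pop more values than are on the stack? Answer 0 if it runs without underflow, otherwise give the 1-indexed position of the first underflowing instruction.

9

3      → 3
negate → -3
5      → -3 5
negate → -3 -5
-      → 2
1      → 2 1
-      → 1
-3     → 1 -3
rot  — needs 3 operands, stack has 2 → underflow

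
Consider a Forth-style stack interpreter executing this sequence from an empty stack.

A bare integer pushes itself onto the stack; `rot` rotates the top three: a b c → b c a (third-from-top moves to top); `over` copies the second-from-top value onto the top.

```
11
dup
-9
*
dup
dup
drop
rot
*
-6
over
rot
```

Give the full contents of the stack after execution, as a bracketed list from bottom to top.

11   : [11]
dup  : [11, 11]
-9   : [11, 11, -9]
*    : [11, -99]
dup  : [11, -99, -99]
dup  : [11, -99, -99, -99]
drop : [11, -99, -99]
rot  : [-99, -99, 11]
*    : [-99, -1089]
-6   : [-99, -1089, -6]
over : [-99, -1089, -6, -1089]
rot  : [-99, -6, -1089, -1089]

[-99, -6, -1089, -1089]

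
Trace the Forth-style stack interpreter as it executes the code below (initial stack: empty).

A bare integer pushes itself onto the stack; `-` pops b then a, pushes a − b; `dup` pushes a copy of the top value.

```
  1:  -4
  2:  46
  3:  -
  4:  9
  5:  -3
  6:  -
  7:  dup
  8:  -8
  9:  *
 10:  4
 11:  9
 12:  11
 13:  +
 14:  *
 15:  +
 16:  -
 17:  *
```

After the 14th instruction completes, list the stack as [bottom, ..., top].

[-50, 12, -96, 80]

-4  → [-4]
46  → [-4, 46]
-   → [-50]
9   → [-50, 9]
-3  → [-50, 9, -3]
-   → [-50, 12]
dup → [-50, 12, 12]
-8  → [-50, 12, 12, -8]
*   → [-50, 12, -96]
4   → [-50, 12, -96, 4]
9   → [-50, 12, -96, 4, 9]
11  → [-50, 12, -96, 4, 9, 11]
+   → [-50, 12, -96, 4, 20]
*   → [-50, 12, -96, 80]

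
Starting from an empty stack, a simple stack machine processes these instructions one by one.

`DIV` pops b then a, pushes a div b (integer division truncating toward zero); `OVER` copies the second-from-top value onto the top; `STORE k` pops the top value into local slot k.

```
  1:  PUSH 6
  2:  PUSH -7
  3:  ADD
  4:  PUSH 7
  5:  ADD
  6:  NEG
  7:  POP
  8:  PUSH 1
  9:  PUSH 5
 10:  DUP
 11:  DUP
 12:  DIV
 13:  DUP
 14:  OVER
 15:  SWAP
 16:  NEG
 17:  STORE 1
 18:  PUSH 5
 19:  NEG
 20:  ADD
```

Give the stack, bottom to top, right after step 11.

PUSH 6   [6]
PUSH -7  [6, -7]
ADD      [-1]
PUSH 7   [-1, 7]
ADD      [6]
NEG      [-6]
POP      []
PUSH 1   [1]
PUSH 5   [1, 5]
DUP      [1, 5, 5]
DUP      [1, 5, 5, 5]

[1, 5, 5, 5]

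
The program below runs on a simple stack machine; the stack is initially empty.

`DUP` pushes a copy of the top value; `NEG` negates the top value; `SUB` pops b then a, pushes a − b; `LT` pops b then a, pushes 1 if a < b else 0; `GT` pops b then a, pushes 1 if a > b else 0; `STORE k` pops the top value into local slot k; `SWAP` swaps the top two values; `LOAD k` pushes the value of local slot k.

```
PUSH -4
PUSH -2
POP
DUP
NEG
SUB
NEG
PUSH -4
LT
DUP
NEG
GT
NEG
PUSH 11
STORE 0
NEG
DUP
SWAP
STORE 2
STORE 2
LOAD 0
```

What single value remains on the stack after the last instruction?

11

PUSH -4 -> -4
PUSH -2 -> -4 -2
POP     -> -4
DUP     -> -4 -4
NEG     -> -4 4
SUB     -> -8
NEG     -> 8
PUSH -4 -> 8 -4
LT      -> 0
DUP     -> 0 0
NEG     -> 0 0
GT      -> 0
NEG     -> 0
PUSH 11 -> 0 11
STORE 0 -> 0
NEG     -> 0
DUP     -> 0 0
SWAP    -> 0 0
STORE 2 -> 0
STORE 2 -> (empty)
LOAD 0  -> 11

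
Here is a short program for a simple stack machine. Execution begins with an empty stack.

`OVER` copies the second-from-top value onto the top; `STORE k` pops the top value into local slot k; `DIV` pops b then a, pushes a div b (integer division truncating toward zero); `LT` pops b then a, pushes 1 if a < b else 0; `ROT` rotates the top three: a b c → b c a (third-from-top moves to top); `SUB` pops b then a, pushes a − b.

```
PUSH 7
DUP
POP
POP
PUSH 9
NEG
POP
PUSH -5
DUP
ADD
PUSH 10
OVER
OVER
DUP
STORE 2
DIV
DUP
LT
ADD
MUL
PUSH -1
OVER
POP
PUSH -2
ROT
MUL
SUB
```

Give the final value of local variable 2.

10

PUSH 7  -> [7]
DUP     -> [7, 7]
POP     -> [7]
POP     -> []
PUSH 9  -> [9]
NEG     -> [-9]
POP     -> []
PUSH -5 -> [-5]
DUP     -> [-5, -5]
ADD     -> [-10]
PUSH 10 -> [-10, 10]
OVER    -> [-10, 10, -10]
OVER    -> [-10, 10, -10, 10]
DUP     -> [-10, 10, -10, 10, 10]
STORE 2 -> [-10, 10, -10, 10]
DIV     -> [-10, 10, -1]
DUP     -> [-10, 10, -1, -1]
LT      -> [-10, 10, 0]
ADD     -> [-10, 10]
MUL     -> [-100]
PUSH -1 -> [-100, -1]
OVER    -> [-100, -1, -100]
POP     -> [-100, -1]
PUSH -2 -> [-100, -1, -2]
ROT     -> [-1, -2, -100]
MUL     -> [-1, 200]
SUB     -> [-201]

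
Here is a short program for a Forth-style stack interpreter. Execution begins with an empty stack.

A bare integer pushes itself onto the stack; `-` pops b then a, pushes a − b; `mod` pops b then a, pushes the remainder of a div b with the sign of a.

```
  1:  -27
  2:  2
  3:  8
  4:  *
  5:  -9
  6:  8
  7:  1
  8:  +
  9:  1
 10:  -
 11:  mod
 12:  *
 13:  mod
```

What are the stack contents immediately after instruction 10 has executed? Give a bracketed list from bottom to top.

-27 → -27
2   → -27 2
8   → -27 2 8
*   → -27 16
-9  → -27 16 -9
8   → -27 16 -9 8
1   → -27 16 -9 8 1
+   → -27 16 -9 9
1   → -27 16 -9 9 1
-   → -27 16 -9 8

[-27, 16, -9, 8]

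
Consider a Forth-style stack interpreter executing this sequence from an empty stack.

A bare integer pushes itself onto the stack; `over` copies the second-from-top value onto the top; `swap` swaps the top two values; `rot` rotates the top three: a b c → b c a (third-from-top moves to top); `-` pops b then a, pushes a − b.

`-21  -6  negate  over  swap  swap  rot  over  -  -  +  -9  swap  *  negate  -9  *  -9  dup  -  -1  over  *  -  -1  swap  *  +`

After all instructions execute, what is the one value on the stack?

-21    → [-21]
-6     → [-21, -6]
negate → [-21, 6]
over   → [-21, 6, -21]
swap   → [-21, -21, 6]
swap   → [-21, 6, -21]
rot    → [6, -21, -21]
over   → [6, -21, -21, -21]
-      → [6, -21, 0]
-      → [6, -21]
+      → [-15]
-9     → [-15, -9]
swap   → [-9, -15]
*      → [135]
negate → [-135]
-9     → [-135, -9]
*      → [1215]
-9     → [1215, -9]
dup    → [1215, -9, -9]
-      → [1215, 0]
-1     → [1215, 0, -1]
over   → [1215, 0, -1, 0]
*      → [1215, 0, 0]
-      → [1215, 0]
-1     → [1215, 0, -1]
swap   → [1215, -1, 0]
*      → [1215, 0]
+      → [1215]

1215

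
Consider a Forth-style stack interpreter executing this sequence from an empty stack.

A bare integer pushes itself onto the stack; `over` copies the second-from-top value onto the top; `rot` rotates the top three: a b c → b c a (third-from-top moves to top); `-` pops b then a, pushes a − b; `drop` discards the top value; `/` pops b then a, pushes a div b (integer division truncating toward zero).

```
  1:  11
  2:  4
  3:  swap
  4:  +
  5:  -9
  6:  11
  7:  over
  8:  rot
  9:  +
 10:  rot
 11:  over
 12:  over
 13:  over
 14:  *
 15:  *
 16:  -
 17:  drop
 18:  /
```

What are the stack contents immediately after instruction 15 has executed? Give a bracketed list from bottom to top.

[11, -18, 15, 4860]

11    [11]
4     [11, 4]
swap  [4, 11]
+     [15]
-9    [15, -9]
11    [15, -9, 11]
over  [15, -9, 11, -9]
rot   [15, 11, -9, -9]
+     [15, 11, -18]
rot   [11, -18, 15]
over  [11, -18, 15, -18]
over  [11, -18, 15, -18, 15]
over  [11, -18, 15, -18, 15, -18]
*     [11, -18, 15, -18, -270]
*     [11, -18, 15, 4860]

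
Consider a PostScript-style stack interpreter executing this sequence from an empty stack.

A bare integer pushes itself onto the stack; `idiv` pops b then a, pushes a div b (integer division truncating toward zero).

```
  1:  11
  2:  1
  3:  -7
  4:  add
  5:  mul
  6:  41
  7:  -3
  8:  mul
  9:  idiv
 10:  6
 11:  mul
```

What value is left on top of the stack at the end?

0

11    11
1     11 1
-7    11 1 -7
add   11 -6
mul   -66
41    -66 41
-3    -66 41 -3
mul   -66 -123
idiv  0
6     0 6
mul   0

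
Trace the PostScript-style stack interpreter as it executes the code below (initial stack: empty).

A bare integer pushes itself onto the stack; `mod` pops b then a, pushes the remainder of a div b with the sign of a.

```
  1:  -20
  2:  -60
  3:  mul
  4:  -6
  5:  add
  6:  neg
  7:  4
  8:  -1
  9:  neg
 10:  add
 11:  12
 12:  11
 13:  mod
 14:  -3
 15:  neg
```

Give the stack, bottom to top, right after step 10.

[-1194, 5]

-20 → [-20]
-60 → [-20, -60]
mul → [1200]
-6  → [1200, -6]
add → [1194]
neg → [-1194]
4   → [-1194, 4]
-1  → [-1194, 4, -1]
neg → [-1194, 4, 1]
add → [-1194, 5]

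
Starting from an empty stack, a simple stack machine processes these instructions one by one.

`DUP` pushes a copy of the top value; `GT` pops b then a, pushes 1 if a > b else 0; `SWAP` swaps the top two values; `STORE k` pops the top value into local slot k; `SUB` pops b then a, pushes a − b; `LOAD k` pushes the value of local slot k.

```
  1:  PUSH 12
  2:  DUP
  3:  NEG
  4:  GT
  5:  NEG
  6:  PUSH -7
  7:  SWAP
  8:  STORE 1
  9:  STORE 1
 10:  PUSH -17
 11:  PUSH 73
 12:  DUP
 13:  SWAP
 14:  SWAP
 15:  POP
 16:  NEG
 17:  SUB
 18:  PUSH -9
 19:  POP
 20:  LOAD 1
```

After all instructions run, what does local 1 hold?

-7

PUSH 12  -> 12
DUP      -> 12 12
NEG      -> 12 -12
GT       -> 1
NEG      -> -1
PUSH -7  -> -1 -7
SWAP     -> -7 -1
STORE 1  -> -7
STORE 1  -> (empty)
PUSH -17 -> -17
PUSH 73  -> -17 73
DUP      -> -17 73 73
SWAP     -> -17 73 73
SWAP     -> -17 73 73
POP      -> -17 73
NEG      -> -17 -73
SUB      -> 56
PUSH -9  -> 56 -9
POP      -> 56
LOAD 1   -> 56 -7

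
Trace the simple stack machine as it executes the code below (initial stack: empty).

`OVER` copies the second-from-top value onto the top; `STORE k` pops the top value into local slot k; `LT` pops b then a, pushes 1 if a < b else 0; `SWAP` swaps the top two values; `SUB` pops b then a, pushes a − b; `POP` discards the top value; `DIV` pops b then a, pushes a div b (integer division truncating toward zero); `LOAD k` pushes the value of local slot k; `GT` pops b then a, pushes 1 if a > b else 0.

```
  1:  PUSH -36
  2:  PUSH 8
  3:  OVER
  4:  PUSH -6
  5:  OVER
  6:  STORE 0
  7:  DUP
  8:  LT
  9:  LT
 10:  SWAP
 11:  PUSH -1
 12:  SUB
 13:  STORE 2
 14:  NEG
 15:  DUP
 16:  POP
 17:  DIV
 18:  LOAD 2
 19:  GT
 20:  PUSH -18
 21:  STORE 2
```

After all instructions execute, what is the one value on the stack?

1

PUSH -36 → [-36]
PUSH 8   → [-36, 8]
OVER     → [-36, 8, -36]
PUSH -6  → [-36, 8, -36, -6]
OVER     → [-36, 8, -36, -6, -36]
STORE 0  → [-36, 8, -36, -6]
DUP      → [-36, 8, -36, -6, -6]
LT       → [-36, 8, -36, 0]
LT       → [-36, 8, 1]
SWAP     → [-36, 1, 8]
PUSH -1  → [-36, 1, 8, -1]
SUB      → [-36, 1, 9]
STORE 2  → [-36, 1]
NEG      → [-36, -1]
DUP      → [-36, -1, -1]
POP      → [-36, -1]
DIV      → [36]
LOAD 2   → [36, 9]
GT       → [1]
PUSH -18 → [1, -18]
STORE 2  → [1]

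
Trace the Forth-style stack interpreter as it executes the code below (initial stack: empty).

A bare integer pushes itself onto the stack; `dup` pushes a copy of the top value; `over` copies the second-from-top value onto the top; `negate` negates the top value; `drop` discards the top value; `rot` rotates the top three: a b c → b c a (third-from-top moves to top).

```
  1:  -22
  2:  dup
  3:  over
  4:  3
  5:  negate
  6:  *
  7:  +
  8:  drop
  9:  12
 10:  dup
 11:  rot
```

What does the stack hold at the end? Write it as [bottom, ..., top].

[12, 12, -22]

-22     [-22]
dup     [-22, -22]
over    [-22, -22, -22]
3       [-22, -22, -22, 3]
negate  [-22, -22, -22, -3]
*       [-22, -22, 66]
+       [-22, 44]
drop    [-22]
12      [-22, 12]
dup     [-22, 12, 12]
rot     [12, 12, -22]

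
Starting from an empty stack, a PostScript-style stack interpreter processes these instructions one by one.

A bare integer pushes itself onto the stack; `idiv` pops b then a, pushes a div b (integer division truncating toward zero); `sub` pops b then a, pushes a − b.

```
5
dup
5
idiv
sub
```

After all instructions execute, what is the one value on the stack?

5    -> 5
dup  -> 5 5
5    -> 5 5 5
idiv -> 5 1
sub  -> 4

4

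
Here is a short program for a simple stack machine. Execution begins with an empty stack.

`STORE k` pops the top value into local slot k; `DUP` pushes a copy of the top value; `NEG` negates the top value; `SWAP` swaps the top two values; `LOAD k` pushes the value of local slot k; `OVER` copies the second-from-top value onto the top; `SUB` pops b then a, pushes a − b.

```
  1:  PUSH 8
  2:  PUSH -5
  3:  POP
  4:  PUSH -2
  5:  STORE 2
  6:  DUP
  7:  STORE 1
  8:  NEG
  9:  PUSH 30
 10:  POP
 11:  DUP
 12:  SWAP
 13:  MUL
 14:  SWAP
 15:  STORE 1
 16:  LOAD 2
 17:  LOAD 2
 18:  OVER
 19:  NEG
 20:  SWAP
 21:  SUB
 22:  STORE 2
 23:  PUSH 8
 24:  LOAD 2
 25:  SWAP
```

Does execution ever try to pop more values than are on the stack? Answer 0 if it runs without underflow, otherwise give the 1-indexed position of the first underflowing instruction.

PUSH 8  : [8]
PUSH -5 : [8, -5]
POP     : [8]
PUSH -2 : [8, -2]
STORE 2 : [8]
DUP     : [8, 8]
STORE 1 : [8]
NEG     : [-8]
PUSH 30 : [-8, 30]
POP     : [-8]
DUP     : [-8, -8]
SWAP    : [-8, -8]
MUL     : [64]
SWAP  — needs 2 operands, stack has 1 → underflow

14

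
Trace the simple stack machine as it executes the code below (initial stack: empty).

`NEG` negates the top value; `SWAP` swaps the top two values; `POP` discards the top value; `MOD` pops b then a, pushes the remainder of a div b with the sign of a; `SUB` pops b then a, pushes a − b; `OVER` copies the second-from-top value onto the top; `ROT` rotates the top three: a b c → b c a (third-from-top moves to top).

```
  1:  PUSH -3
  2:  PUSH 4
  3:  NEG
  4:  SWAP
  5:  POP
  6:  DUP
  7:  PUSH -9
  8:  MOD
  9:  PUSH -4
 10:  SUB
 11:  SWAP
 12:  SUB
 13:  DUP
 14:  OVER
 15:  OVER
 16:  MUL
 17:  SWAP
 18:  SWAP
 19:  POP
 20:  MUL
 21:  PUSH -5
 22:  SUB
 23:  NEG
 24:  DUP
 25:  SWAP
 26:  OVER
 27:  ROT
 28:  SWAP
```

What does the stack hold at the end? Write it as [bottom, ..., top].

PUSH -3 → -3
PUSH 4  → -3 4
NEG     → -3 -4
SWAP    → -4 -3
POP     → -4
DUP     → -4 -4
PUSH -9 → -4 -4 -9
MOD     → -4 -4
PUSH -4 → -4 -4 -4
SUB     → -4 0
SWAP    → 0 -4
SUB     → 4
DUP     → 4 4
OVER    → 4 4 4
OVER    → 4 4 4 4
MUL     → 4 4 16
SWAP    → 4 16 4
SWAP    → 4 4 16
POP     → 4 4
MUL     → 16
PUSH -5 → 16 -5
SUB     → 21
NEG     → -21
DUP     → -21 -21
SWAP    → -21 -21
OVER    → -21 -21 -21
ROT     → -21 -21 -21
SWAP    → -21 -21 -21

[-21, -21, -21]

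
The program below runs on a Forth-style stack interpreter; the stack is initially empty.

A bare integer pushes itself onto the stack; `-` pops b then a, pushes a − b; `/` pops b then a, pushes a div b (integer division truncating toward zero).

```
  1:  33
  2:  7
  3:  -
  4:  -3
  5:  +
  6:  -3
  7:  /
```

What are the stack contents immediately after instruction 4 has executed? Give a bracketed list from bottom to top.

[26, -3]

33 -> [33]
7  -> [33, 7]
-  -> [26]
-3 -> [26, -3]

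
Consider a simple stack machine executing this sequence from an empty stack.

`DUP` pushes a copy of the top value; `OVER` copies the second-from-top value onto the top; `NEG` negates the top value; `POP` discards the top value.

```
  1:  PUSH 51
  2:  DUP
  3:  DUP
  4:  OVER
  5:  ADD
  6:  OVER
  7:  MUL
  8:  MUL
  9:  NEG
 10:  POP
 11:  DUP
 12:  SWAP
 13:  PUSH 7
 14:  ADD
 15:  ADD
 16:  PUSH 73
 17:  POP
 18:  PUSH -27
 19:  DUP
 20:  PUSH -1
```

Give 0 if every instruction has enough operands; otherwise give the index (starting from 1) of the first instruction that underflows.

PUSH 51  -> [51]
DUP      -> [51, 51]
DUP      -> [51, 51, 51]
OVER     -> [51, 51, 51, 51]
ADD      -> [51, 51, 102]
OVER     -> [51, 51, 102, 51]
MUL      -> [51, 51, 5202]
MUL      -> [51, 265302]
NEG      -> [51, -265302]
POP      -> [51]
DUP      -> [51, 51]
SWAP     -> [51, 51]
PUSH 7   -> [51, 51, 7]
ADD      -> [51, 58]
ADD      -> [109]
PUSH 73  -> [109, 73]
POP      -> [109]
PUSH -27 -> [109, -27]
DUP      -> [109, -27, -27]
PUSH -1  -> [109, -27, -27, -1]

0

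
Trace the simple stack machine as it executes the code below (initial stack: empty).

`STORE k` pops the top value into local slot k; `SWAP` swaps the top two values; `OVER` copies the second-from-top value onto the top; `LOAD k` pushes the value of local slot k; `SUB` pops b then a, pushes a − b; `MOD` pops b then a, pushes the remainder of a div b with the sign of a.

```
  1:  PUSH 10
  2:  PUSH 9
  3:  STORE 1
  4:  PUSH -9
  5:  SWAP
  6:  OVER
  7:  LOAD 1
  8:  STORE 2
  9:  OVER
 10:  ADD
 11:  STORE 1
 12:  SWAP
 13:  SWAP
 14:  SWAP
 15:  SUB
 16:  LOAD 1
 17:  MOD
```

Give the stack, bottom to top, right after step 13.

[-9, 10]

PUSH 10  [10]
PUSH 9   [10, 9]
STORE 1  [10]
PUSH -9  [10, -9]
SWAP     [-9, 10]
OVER     [-9, 10, -9]
LOAD 1   [-9, 10, -9, 9]
STORE 2  [-9, 10, -9]
OVER     [-9, 10, -9, 10]
ADD      [-9, 10, 1]
STORE 1  [-9, 10]
SWAP     [10, -9]
SWAP     [-9, 10]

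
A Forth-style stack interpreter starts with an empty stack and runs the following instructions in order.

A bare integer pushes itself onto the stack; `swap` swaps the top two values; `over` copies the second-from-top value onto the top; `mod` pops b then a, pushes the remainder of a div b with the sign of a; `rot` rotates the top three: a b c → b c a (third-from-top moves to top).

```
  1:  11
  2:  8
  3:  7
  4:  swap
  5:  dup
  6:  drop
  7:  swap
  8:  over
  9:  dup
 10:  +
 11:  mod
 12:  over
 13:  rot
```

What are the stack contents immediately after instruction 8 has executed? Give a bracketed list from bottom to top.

[11, 8, 7, 8]

11   → 11
8    → 11 8
7    → 11 8 7
swap → 11 7 8
dup  → 11 7 8 8
drop → 11 7 8
swap → 11 8 7
over → 11 8 7 8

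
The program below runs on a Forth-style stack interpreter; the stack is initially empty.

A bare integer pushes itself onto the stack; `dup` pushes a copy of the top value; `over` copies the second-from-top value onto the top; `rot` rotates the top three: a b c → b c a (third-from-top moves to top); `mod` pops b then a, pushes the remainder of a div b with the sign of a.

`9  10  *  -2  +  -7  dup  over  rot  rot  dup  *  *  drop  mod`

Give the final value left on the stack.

9    → [9]
10   → [9, 10]
*    → [90]
-2   → [90, -2]
+    → [88]
-7   → [88, -7]
dup  → [88, -7, -7]
over → [88, -7, -7, -7]
rot  → [88, -7, -7, -7]
rot  → [88, -7, -7, -7]
dup  → [88, -7, -7, -7, -7]
*    → [88, -7, -7, 49]
*    → [88, -7, -343]
drop → [88, -7]
mod  → [4]

4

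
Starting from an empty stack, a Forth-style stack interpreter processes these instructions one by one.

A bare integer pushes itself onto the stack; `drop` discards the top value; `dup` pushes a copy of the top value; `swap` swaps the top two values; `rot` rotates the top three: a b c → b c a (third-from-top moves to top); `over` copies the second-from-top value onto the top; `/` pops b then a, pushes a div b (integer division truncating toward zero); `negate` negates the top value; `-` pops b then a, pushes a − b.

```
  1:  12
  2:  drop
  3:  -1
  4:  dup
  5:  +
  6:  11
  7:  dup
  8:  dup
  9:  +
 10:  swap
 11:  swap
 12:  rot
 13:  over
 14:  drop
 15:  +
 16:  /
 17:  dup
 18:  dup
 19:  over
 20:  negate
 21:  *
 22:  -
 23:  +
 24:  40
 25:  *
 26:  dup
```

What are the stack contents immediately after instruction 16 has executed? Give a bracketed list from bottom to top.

[0]

12   : [12]
drop : []
-1   : [-1]
dup  : [-1, -1]
+    : [-2]
11   : [-2, 11]
dup  : [-2, 11, 11]
dup  : [-2, 11, 11, 11]
+    : [-2, 11, 22]
swap : [-2, 22, 11]
swap : [-2, 11, 22]
rot  : [11, 22, -2]
over : [11, 22, -2, 22]
drop : [11, 22, -2]
+    : [11, 20]
/    : [0]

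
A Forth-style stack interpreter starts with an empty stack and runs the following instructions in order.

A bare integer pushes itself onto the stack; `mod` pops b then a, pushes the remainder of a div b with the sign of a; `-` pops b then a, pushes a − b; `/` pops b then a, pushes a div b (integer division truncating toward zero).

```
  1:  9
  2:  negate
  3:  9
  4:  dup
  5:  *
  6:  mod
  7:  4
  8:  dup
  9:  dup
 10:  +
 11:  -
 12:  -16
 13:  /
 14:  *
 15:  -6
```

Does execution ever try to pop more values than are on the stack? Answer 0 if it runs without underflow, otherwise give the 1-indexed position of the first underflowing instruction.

9      : [9]
negate : [-9]
9      : [-9, 9]
dup    : [-9, 9, 9]
*      : [-9, 81]
mod    : [-9]
4      : [-9, 4]
dup    : [-9, 4, 4]
dup    : [-9, 4, 4, 4]
+      : [-9, 4, 8]
-      : [-9, -4]
-16    : [-9, -4, -16]
/      : [-9, 0]
*      : [0]
-6     : [0, -6]

0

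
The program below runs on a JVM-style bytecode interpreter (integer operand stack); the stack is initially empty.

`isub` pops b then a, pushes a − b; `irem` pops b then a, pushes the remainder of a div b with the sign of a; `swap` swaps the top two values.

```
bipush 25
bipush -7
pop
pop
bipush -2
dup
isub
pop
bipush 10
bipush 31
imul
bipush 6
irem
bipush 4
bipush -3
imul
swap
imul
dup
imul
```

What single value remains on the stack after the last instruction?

2304

bipush 25 : 25
bipush -7 : 25 -7
pop       : 25
pop       : (empty)
bipush -2 : -2
dup       : -2 -2
isub      : 0
pop       : (empty)
bipush 10 : 10
bipush 31 : 10 31
imul      : 310
bipush 6  : 310 6
irem      : 4
bipush 4  : 4 4
bipush -3 : 4 4 -3
imul      : 4 -12
swap      : -12 4
imul      : -48
dup       : -48 -48
imul      : 2304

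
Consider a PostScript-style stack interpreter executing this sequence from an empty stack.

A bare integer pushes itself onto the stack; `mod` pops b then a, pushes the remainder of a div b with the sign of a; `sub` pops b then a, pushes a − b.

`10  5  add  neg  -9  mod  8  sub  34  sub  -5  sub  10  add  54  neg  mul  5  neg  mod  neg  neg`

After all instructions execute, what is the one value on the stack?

10  → 10
5   → 10 5
add → 15
neg → -15
-9  → -15 -9
mod → -6
8   → -6 8
sub → -14
34  → -14 34
sub → -48
-5  → -48 -5
sub → -43
10  → -43 10
add → -33
54  → -33 54
neg → -33 -54
mul → 1782
5   → 1782 5
neg → 1782 -5
mod → 2
neg → -2
neg → 2

2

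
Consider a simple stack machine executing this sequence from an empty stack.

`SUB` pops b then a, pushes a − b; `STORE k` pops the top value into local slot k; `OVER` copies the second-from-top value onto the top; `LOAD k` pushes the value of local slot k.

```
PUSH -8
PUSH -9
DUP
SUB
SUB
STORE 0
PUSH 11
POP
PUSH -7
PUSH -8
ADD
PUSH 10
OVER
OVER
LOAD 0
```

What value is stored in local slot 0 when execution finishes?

-8

PUSH -8 : [-8]
PUSH -9 : [-8, -9]
DUP     : [-8, -9, -9]
SUB     : [-8, 0]
SUB     : [-8]
STORE 0 : []
PUSH 11 : [11]
POP     : []
PUSH -7 : [-7]
PUSH -8 : [-7, -8]
ADD     : [-15]
PUSH 10 : [-15, 10]
OVER    : [-15, 10, -15]
OVER    : [-15, 10, -15, 10]
LOAD 0  : [-15, 10, -15, 10, -8]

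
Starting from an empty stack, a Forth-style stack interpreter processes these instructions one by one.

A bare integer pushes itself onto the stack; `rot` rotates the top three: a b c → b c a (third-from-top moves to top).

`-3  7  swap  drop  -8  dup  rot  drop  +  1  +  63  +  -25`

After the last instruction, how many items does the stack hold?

-3   -> -3
7    -> -3 7
swap -> 7 -3
drop -> 7
-8   -> 7 -8
dup  -> 7 -8 -8
rot  -> -8 -8 7
drop -> -8 -8
+    -> -16
1    -> -16 1
+    -> -15
63   -> -15 63
+    -> 48
-25  -> 48 -25

2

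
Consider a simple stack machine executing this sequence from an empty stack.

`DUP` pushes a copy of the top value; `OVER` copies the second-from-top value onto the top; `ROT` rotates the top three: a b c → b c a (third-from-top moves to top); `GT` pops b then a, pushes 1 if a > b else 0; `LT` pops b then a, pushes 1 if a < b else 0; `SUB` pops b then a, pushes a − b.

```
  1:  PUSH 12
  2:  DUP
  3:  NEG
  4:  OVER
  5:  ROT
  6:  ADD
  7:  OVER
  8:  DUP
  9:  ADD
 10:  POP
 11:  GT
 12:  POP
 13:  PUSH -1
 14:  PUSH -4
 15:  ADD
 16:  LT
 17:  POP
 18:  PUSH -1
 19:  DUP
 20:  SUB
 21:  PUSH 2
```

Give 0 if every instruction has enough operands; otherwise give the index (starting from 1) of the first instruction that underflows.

16

PUSH 12 → [12]
DUP     → [12, 12]
NEG     → [12, -12]
OVER    → [12, -12, 12]
ROT     → [-12, 12, 12]
ADD     → [-12, 24]
OVER    → [-12, 24, -12]
DUP     → [-12, 24, -12, -12]
ADD     → [-12, 24, -24]
POP     → [-12, 24]
GT      → [0]
POP     → []
PUSH -1 → [-1]
PUSH -4 → [-1, -4]
ADD     → [-5]
LT  — needs 2 operands, stack has 1 → underflow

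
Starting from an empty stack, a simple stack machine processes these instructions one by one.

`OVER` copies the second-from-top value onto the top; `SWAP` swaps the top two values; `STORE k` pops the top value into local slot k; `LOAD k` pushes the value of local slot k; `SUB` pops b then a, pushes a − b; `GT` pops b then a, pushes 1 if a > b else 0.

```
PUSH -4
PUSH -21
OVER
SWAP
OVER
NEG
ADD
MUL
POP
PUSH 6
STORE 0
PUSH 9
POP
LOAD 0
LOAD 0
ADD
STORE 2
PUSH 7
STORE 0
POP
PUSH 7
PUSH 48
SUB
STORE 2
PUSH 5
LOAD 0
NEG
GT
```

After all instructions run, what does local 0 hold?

7

PUSH -4   [-4]
PUSH -21  [-4, -21]
OVER      [-4, -21, -4]
SWAP      [-4, -4, -21]
OVER      [-4, -4, -21, -4]
NEG       [-4, -4, -21, 4]
ADD       [-4, -4, -17]
MUL       [-4, 68]
POP       [-4]
PUSH 6    [-4, 6]
STORE 0   [-4]
PUSH 9    [-4, 9]
POP       [-4]
LOAD 0    [-4, 6]
LOAD 0    [-4, 6, 6]
ADD       [-4, 12]
STORE 2   [-4]
PUSH 7    [-4, 7]
STORE 0   [-4]
POP       []
PUSH 7    [7]
PUSH 48   [7, 48]
SUB       [-41]
STORE 2   []
PUSH 5    [5]
LOAD 0    [5, 7]
NEG       [5, -7]
GT        [1]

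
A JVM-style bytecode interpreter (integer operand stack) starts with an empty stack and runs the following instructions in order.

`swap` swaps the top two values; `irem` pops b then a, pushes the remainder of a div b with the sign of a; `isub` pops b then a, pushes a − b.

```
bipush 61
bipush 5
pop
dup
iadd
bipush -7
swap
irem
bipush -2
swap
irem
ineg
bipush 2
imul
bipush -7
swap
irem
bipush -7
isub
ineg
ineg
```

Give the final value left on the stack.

bipush 61 → 61
bipush 5  → 61 5
pop       → 61
dup       → 61 61
iadd      → 122
bipush -7 → 122 -7
swap      → -7 122
irem      → -7
bipush -2 → -7 -2
swap      → -2 -7
irem      → -2
ineg      → 2
bipush 2  → 2 2
imul      → 4
bipush -7 → 4 -7
swap      → -7 4
irem      → -3
bipush -7 → -3 -7
isub      → 4
ineg      → -4
ineg      → 4

4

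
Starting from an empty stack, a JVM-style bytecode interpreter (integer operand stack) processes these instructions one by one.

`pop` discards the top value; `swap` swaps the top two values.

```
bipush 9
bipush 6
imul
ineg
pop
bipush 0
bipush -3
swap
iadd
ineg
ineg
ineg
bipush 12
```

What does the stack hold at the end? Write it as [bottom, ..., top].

[3, 12]

bipush 9  -> 9
bipush 6  -> 9 6
imul      -> 54
ineg      -> -54
pop       -> (empty)
bipush 0  -> 0
bipush -3 -> 0 -3
swap      -> -3 0
iadd      -> -3
ineg      -> 3
ineg      -> -3
ineg      -> 3
bipush 12 -> 3 12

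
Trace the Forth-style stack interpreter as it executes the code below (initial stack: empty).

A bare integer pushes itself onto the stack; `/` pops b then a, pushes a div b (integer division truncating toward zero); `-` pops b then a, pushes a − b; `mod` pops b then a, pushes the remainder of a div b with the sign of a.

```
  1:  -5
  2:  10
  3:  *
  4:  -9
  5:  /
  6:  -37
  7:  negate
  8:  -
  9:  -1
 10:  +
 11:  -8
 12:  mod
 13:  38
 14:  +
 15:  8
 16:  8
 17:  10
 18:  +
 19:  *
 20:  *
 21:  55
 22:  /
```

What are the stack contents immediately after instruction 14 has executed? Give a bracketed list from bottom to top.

[37]

-5     : [-5]
10     : [-5, 10]
*      : [-50]
-9     : [-50, -9]
/      : [5]
-37    : [5, -37]
negate : [5, 37]
-      : [-32]
-1     : [-32, -1]
+      : [-33]
-8     : [-33, -8]
mod    : [-1]
38     : [-1, 38]
+      : [37]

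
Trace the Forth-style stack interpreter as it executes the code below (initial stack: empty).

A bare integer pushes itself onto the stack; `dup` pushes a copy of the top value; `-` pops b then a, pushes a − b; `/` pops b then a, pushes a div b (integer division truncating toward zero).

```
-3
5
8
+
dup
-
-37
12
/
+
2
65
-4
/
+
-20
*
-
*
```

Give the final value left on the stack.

849

-3  : -3
5   : -3 5
8   : -3 5 8
+   : -3 13
dup : -3 13 13
-   : -3 0
-37 : -3 0 -37
12  : -3 0 -37 12
/   : -3 0 -3
+   : -3 -3
2   : -3 -3 2
65  : -3 -3 2 65
-4  : -3 -3 2 65 -4
/   : -3 -3 2 -16
+   : -3 -3 -14
-20 : -3 -3 -14 -20
*   : -3 -3 280
-   : -3 -283
*   : 849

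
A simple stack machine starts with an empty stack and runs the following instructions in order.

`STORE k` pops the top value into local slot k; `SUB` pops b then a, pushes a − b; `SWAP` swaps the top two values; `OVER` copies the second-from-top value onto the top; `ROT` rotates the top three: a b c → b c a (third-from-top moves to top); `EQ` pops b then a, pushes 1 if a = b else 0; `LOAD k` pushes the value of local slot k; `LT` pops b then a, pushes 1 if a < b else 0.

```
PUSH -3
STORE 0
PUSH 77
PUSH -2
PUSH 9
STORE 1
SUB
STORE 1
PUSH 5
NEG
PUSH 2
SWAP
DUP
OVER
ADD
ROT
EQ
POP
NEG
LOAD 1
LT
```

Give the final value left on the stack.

1

PUSH -3 : [-3]
STORE 0 : []
PUSH 77 : [77]
PUSH -2 : [77, -2]
PUSH 9  : [77, -2, 9]
STORE 1 : [77, -2]
SUB     : [79]
STORE 1 : []
PUSH 5  : [5]
NEG     : [-5]
PUSH 2  : [-5, 2]
SWAP    : [2, -5]
DUP     : [2, -5, -5]
OVER    : [2, -5, -5, -5]
ADD     : [2, -5, -10]
ROT     : [-5, -10, 2]
EQ      : [-5, 0]
POP     : [-5]
NEG     : [5]
LOAD 1  : [5, 79]
LT      : [1]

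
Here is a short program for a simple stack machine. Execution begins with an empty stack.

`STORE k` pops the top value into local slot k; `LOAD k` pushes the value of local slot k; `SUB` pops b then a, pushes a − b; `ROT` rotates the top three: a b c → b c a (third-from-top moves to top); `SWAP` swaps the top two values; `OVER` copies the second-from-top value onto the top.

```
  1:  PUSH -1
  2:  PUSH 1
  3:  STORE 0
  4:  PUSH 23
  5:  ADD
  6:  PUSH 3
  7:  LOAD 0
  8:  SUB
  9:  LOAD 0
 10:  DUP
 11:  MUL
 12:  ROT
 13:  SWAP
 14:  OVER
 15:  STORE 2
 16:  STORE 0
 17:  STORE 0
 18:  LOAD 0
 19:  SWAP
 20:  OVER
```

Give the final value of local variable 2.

PUSH -1 -> [-1]
PUSH 1  -> [-1, 1]
STORE 0 -> [-1]
PUSH 23 -> [-1, 23]
ADD     -> [22]
PUSH 3  -> [22, 3]
LOAD 0  -> [22, 3, 1]
SUB     -> [22, 2]
LOAD 0  -> [22, 2, 1]
DUP     -> [22, 2, 1, 1]
MUL     -> [22, 2, 1]
ROT     -> [2, 1, 22]
SWAP    -> [2, 22, 1]
OVER    -> [2, 22, 1, 22]
STORE 2 -> [2, 22, 1]
STORE 0 -> [2, 22]
STORE 0 -> [2]
LOAD 0  -> [2, 22]
SWAP    -> [22, 2]
OVER    -> [22, 2, 22]

22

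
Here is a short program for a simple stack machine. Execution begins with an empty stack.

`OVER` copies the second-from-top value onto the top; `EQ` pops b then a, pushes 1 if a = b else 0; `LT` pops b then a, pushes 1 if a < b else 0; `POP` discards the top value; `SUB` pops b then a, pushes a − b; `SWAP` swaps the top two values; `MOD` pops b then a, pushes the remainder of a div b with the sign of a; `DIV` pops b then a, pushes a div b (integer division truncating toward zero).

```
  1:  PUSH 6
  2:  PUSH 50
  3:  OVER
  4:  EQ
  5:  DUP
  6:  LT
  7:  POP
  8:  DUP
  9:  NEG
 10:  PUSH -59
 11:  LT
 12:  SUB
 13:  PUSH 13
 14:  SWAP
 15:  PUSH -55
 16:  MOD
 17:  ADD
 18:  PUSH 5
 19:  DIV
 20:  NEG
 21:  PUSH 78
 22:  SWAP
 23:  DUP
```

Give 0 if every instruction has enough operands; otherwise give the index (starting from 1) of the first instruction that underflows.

0

PUSH 6   → [6]
PUSH 50  → [6, 50]
OVER     → [6, 50, 6]
EQ       → [6, 0]
DUP      → [6, 0, 0]
LT       → [6, 0]
POP      → [6]
DUP      → [6, 6]
NEG      → [6, -6]
PUSH -59 → [6, -6, -59]
LT       → [6, 0]
SUB      → [6]
PUSH 13  → [6, 13]
SWAP     → [13, 6]
PUSH -55 → [13, 6, -55]
MOD      → [13, 6]
ADD      → [19]
PUSH 5   → [19, 5]
DIV      → [3]
NEG      → [-3]
PUSH 78  → [-3, 78]
SWAP     → [78, -3]
DUP      → [78, -3, -3]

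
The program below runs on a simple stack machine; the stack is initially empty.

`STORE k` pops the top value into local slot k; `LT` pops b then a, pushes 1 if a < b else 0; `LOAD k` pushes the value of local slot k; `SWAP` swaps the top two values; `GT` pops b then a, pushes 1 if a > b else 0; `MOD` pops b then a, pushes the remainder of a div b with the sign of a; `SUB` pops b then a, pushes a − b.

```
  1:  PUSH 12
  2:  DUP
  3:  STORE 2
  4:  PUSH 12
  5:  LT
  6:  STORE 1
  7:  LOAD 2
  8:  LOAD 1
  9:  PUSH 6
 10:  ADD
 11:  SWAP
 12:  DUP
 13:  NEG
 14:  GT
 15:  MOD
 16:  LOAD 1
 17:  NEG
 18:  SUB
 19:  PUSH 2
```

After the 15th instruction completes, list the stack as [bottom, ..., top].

[0]

PUSH 12 : 12
DUP     : 12 12
STORE 2 : 12
PUSH 12 : 12 12
LT      : 0
STORE 1 : (empty)
LOAD 2  : 12
LOAD 1  : 12 0
PUSH 6  : 12 0 6
ADD     : 12 6
SWAP    : 6 12
DUP     : 6 12 12
NEG     : 6 12 -12
GT      : 6 1
MOD     : 0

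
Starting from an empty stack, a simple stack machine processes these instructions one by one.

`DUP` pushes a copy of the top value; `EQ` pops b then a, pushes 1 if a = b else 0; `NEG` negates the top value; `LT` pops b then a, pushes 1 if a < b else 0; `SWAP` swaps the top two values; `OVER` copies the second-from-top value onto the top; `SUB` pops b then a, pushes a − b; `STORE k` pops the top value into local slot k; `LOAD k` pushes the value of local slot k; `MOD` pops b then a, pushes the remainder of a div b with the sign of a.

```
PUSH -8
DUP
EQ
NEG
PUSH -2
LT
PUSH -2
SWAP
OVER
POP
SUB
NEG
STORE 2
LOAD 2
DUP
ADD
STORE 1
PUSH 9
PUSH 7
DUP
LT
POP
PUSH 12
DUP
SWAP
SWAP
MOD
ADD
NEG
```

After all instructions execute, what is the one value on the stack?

-9

PUSH -8 -> [-8]
DUP     -> [-8, -8]
EQ      -> [1]
NEG     -> [-1]
PUSH -2 -> [-1, -2]
LT      -> [0]
PUSH -2 -> [0, -2]
SWAP    -> [-2, 0]
OVER    -> [-2, 0, -2]
POP     -> [-2, 0]
SUB     -> [-2]
NEG     -> [2]
STORE 2 -> []
LOAD 2  -> [2]
DUP     -> [2, 2]
ADD     -> [4]
STORE 1 -> []
PUSH 9  -> [9]
PUSH 7  -> [9, 7]
DUP     -> [9, 7, 7]
LT      -> [9, 0]
POP     -> [9]
PUSH 12 -> [9, 12]
DUP     -> [9, 12, 12]
SWAP    -> [9, 12, 12]
SWAP    -> [9, 12, 12]
MOD     -> [9, 0]
ADD     -> [9]
NEG     -> [-9]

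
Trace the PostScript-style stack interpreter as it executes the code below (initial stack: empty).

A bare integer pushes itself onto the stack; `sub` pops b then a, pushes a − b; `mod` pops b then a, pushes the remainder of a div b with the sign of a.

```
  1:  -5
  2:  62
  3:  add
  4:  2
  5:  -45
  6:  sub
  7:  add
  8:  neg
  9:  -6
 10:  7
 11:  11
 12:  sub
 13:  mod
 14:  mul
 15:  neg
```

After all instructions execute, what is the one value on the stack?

-208

-5  -> [-5]
62  -> [-5, 62]
add -> [57]
2   -> [57, 2]
-45 -> [57, 2, -45]
sub -> [57, 47]
add -> [104]
neg -> [-104]
-6  -> [-104, -6]
7   -> [-104, -6, 7]
11  -> [-104, -6, 7, 11]
sub -> [-104, -6, -4]
mod -> [-104, -2]
mul -> [208]
neg -> [-208]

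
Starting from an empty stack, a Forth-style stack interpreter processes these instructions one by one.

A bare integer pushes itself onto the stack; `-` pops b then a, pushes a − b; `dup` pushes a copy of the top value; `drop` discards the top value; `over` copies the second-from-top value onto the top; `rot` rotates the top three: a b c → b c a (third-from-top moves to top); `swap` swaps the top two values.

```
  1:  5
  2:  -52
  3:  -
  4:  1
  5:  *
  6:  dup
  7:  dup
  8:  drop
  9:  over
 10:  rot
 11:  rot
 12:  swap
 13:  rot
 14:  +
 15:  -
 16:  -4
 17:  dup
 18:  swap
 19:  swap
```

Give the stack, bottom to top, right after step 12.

[57, 57, 57]

5    -> [5]
-52  -> [5, -52]
-    -> [57]
1    -> [57, 1]
*    -> [57]
dup  -> [57, 57]
dup  -> [57, 57, 57]
drop -> [57, 57]
over -> [57, 57, 57]
rot  -> [57, 57, 57]
rot  -> [57, 57, 57]
swap -> [57, 57, 57]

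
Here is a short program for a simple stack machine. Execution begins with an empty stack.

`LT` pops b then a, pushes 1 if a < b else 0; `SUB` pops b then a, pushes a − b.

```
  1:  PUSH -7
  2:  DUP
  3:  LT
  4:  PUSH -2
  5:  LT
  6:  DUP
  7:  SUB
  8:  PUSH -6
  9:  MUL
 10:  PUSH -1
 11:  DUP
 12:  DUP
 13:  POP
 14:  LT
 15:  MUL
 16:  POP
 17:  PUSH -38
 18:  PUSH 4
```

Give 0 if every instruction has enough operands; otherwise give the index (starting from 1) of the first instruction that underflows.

0

PUSH -7  → -7
DUP      → -7 -7
LT       → 0
PUSH -2  → 0 -2
LT       → 0
DUP      → 0 0
SUB      → 0
PUSH -6  → 0 -6
MUL      → 0
PUSH -1  → 0 -1
DUP      → 0 -1 -1
DUP      → 0 -1 -1 -1
POP      → 0 -1 -1
LT       → 0 0
MUL      → 0
POP      → (empty)
PUSH -38 → -38
PUSH 4   → -38 4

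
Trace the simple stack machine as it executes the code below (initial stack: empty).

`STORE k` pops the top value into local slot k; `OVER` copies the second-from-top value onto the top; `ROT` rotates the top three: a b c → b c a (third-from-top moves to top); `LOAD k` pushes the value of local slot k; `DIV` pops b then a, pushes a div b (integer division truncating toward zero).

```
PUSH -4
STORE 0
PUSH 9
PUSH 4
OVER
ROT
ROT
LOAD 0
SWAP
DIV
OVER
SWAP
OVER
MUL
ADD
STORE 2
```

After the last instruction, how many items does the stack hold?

PUSH -4 : [-4]
STORE 0 : []
PUSH 9  : [9]
PUSH 4  : [9, 4]
OVER    : [9, 4, 9]
ROT     : [4, 9, 9]
ROT     : [9, 9, 4]
LOAD 0  : [9, 9, 4, -4]
SWAP    : [9, 9, -4, 4]
DIV     : [9, 9, -1]
OVER    : [9, 9, -1, 9]
SWAP    : [9, 9, 9, -1]
OVER    : [9, 9, 9, -1, 9]
MUL     : [9, 9, 9, -9]
ADD     : [9, 9, 0]
STORE 2 : [9, 9]

2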